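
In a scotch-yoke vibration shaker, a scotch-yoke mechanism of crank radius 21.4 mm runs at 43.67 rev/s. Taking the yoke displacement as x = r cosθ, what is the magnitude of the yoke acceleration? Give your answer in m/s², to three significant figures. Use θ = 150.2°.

1400

ω = 274.4 rad/s (from 43.67 rev/s).
x = r cosθ ⇒ ẍ = −rω² cosθ (ω constant).
|a| = rω²|cosθ| = 0.0214·(274.4)²·|cos 150.2°| = 1398.1 m/s².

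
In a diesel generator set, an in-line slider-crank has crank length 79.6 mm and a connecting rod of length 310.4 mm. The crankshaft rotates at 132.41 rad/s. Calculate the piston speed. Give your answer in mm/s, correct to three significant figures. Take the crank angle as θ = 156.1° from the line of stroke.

3260

ω = 132.4 rad/s
For an in-line slider-crank, x = r cosθ + √(L² − r² sin²θ), so v = −rω sinθ·[1 + r cosθ/√(L² − r² sin²θ)].
With r = 0.0796 m, L = 0.3104 m, θ = 156.1°: √(L² − r² sin²θ) = 0.30872 m.
v = −0.0796·132.4·0.40514·[1 + 0.0796·-0.91425/0.30872] = -3.2635 m/s.
|v| = 3.2635 m/s = 3263.5 mm/s.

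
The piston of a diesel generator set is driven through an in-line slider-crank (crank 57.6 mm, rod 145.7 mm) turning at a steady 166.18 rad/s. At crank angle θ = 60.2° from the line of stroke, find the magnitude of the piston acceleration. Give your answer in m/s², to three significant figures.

474

ω = 166.2 rad/s
x(θ) = r cosθ + √(L² − r² sin²θ); with ω constant, a = ω²·d²x/dθ².
d²x/dθ² = −r cosθ − r²(cos2θ)/√u − r⁴ sin²2θ/(4u^{3/2}),  u = L² − r² sin²θ = 0.0187302 m².
Substituting r = 0.0576 m, L = 0.1457 m, θ = 60.2°: d²x/dθ² = -0.017157 m.
a = ω²·d²x/dθ² = (166.2)²·(-0.017157) = -473.8 m/s²;  |a| = 473.8 m/s².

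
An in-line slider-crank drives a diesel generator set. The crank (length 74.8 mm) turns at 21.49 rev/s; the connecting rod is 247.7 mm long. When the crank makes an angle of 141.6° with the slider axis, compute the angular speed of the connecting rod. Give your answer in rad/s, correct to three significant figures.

32.5

ω = 135 rad/s (converted from 21.49 rev/s).
The rod makes angle φ with the slider axis where L sinφ = r sinθ; differentiating, L cosφ·φ̇ = r ω cosθ.
L cosφ = √(L² − r² sin²θ) = 0.2433 m.
|ω_rod| = r ω |cosθ| / √(L² − r² sin²θ) = 0.0748·135·0.78369/0.2433 = 32.532 rad/s.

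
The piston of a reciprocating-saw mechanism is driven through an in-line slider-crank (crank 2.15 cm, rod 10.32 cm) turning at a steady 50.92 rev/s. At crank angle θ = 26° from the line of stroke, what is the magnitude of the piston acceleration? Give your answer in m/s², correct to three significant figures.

ω = 2π·50.9 = 319.9 rad/s
x(θ) = r cosθ + √(L² − r² sin²θ); with ω constant, a = ω²·d²x/dθ².
d²x/dθ² = −r cosθ − r²(cos2θ)/√u − r⁴ sin²2θ/(4u^{3/2}),  u = L² − r² sin²θ = 0.0105614 m².
Substituting r = 0.0215 m, L = 0.1032 m, θ = 26°: d²x/dθ² = -0.022124 m.
a = ω²·d²x/dθ² = (319.9)²·(-0.022124) = -2264.6 m/s²;  |a| = 2264.6 m/s².

2260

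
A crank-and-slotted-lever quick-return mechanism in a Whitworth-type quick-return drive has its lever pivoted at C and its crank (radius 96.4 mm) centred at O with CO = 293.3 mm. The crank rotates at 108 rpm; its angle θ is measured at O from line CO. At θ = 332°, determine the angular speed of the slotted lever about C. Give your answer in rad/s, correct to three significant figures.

ω = 11.31 rad/s (from 108 rpm).
Crank pin A relative to C: A = (d + r cosθ, r sinθ); lever angle φ = atan2(r sinθ, d + r cosθ).
Differentiating tanφ: φ̇ = rω(d cosθ + r)/(d² + r² + 2dr cosθ).
d² + r² + 2dr cosθ = |CA|² = 0.145247 m²;  d cosθ + r = +0.35537 m.
|ω_lever| = |0.0964·11.31·+0.35537| / 0.145247 = 2.6675 rad/s.

2.67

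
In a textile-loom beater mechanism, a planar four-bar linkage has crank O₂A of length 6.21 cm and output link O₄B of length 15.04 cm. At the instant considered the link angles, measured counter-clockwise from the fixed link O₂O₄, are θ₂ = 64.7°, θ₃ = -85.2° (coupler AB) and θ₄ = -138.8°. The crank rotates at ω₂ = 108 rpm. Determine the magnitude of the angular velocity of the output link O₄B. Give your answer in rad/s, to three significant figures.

2.91

ω₂ = 11.31 rad/s (from 108 rpm).
Differentiating the loop-closure r₂e^{iθ₂}+r₃e^{iθ₃}=r₁+r₄e^{iθ₄} gives r₂ω₂e^{iθ₂}+r₃ω₃e^{iθ₃}=r₄ω₄e^{iθ₄}.
Eliminating the other unknown: ω₄ = r₂ω₂ sin(θ₂−θ₃) / [r₄ sin(θ₄−θ₃)].
Numerator sine = +0.50151; denominator sine = -0.80489.
Result = 0.0621·11.31·(+0.50151) / (0.1504·(-0.80489)) = -2.9096 rad/s; magnitude 2.9096 rad/s.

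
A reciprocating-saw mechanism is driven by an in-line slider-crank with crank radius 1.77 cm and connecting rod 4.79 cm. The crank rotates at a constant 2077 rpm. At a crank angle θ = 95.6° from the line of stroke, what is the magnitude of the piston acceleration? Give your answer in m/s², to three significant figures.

408

ω = 2π·2077/60 = 217.5 rad/s
x(θ) = r cosθ + √(L² − r² sin²θ); with ω constant, a = ω²·d²x/dθ².
d²x/dθ² = −r cosθ − r²(cos2θ)/√u − r⁴ sin²2θ/(4u^{3/2}),  u = L² − r² sin²θ = 0.0019841 m².
Substituting r = 0.0177 m, L = 0.0479 m, θ = 95.6°: d²x/dθ² = +0.0086162 m.
a = ω²·d²x/dθ² = (217.5)²·(+0.0086162) = +407.61 m/s²;  |a| = 407.61 m/s².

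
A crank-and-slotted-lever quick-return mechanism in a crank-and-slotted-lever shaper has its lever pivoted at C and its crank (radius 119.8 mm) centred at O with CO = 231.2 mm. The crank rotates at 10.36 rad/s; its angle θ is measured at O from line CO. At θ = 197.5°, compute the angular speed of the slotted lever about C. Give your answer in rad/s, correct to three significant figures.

8.35

ω = 10.36 rad/s
Crank pin A relative to C: A = (d + r cosθ, r sinθ); lever angle φ = atan2(r sinθ, d + r cosθ).
Differentiating tanφ: φ̇ = rω(d cosθ + r)/(d² + r² + 2dr cosθ).
d² + r² + 2dr cosθ = |CA|² = 0.0149738 m²;  d cosθ + r = -0.1007 m.
|ω_lever| = |0.1198·10.36·-0.1007| / 0.0149738 = 8.3466 rad/s.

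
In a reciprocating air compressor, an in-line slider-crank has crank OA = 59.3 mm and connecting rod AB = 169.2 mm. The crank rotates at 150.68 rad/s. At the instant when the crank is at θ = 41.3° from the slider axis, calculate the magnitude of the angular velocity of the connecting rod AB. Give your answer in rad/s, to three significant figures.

ω = 150.7 rad/s
The rod makes angle φ with the slider axis where L sinφ = r sinθ; differentiating, L cosφ·φ̇ = r ω cosθ.
L cosφ = √(L² − r² sin²θ) = 0.16461 m.
|ω_rod| = r ω |cosθ| / √(L² − r² sin²θ) = 0.0593·150.7·0.75126/0.16461 = 40.78 rad/s.

40.8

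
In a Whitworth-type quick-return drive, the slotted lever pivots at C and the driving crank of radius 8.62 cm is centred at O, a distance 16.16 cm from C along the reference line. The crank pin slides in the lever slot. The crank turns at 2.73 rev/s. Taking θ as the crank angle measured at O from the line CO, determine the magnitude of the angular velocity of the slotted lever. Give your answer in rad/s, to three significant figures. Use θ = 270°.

ω = 17.15 rad/s (from 2.73 rev/s).
Crank pin A relative to C: A = (d + r cosθ, r sinθ); lever angle φ = atan2(r sinθ, d + r cosθ).
Differentiating tanφ: φ̇ = rω(d cosθ + r)/(d² + r² + 2dr cosθ).
d² + r² + 2dr cosθ = |CA|² = 0.033545 m²;  d cosθ + r = +0.0862 m.
|ω_lever| = |0.0862·17.15·+0.0862| / 0.033545 = 3.7995 rad/s.

3.80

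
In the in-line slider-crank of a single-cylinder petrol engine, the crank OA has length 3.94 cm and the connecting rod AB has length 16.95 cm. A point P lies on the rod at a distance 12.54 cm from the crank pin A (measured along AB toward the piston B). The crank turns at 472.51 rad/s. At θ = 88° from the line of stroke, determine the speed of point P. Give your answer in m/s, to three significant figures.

ω = 472.5 rad/s.  Crank-pin speed |V_A| = rω = 18.617 m/s, perpendicular to OA.
Rod angle: sinφ = −(r/L) sinθ ⇒ φ = -13.433°; ω_rod = −rω cosθ/√(L²−r²sin²θ) = -3.941 rad/s.
V_P = V_A + ω_rod × AP, with AP = 0.1254 m along the rod.
Components: V_Px = −rω sinθ − a·ω_rod·sinφ = -18.72 m/s;  V_Py = rω cosθ + a·ω_rod·cosφ = +0.16904 m/s.
|V_P| = √(V_Px² + V_Py²) = 18.721 m/s.

18.7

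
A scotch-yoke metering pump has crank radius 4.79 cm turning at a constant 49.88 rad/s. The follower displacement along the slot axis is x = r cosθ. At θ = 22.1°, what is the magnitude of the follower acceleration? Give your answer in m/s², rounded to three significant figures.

110

ω = 49.88 rad/s
x = r cosθ ⇒ ẍ = −rω² cosθ (ω constant).
|a| = rω²|cosθ| = 0.0479·(49.88)²·|cos 22.1°| = 110.42 m/s².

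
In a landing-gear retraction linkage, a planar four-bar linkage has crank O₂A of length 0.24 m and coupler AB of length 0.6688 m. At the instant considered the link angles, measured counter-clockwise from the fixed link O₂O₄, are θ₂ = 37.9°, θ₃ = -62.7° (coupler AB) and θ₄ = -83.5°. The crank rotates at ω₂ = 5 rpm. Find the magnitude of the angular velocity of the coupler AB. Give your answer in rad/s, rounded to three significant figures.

0.452

ω₂ = 0.5236 rad/s (from 5 rpm).
Differentiating the loop-closure r₂e^{iθ₂}+r₃e^{iθ₃}=r₁+r₄e^{iθ₄} gives r₂ω₂e^{iθ₂}+r₃ω₃e^{iθ₃}=r₄ω₄e^{iθ₄}.
Eliminating the other unknown: ω₃ = r₂ω₂ sin(θ₄−θ₂) / [r₃ sin(θ₃−θ₄)].
Numerator sine = -0.85355; denominator sine = +0.35511.
Result = 0.24·0.5236·(-0.85355) / (0.6688·(+0.35511)) = -0.45163 rad/s; magnitude 0.45163 rad/s.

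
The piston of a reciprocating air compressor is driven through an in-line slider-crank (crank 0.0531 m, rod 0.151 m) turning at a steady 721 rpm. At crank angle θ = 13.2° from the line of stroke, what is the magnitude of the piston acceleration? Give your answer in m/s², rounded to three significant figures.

391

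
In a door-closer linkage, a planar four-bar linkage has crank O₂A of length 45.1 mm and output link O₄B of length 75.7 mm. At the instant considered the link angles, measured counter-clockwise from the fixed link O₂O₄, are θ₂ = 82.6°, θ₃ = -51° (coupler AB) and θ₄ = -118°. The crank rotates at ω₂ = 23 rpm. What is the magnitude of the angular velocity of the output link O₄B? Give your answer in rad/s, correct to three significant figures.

1.13

ω₂ = 2.409 rad/s (from 23 rpm).
Differentiating the loop-closure r₂e^{iθ₂}+r₃e^{iθ₃}=r₁+r₄e^{iθ₄} gives r₂ω₂e^{iθ₂}+r₃ω₃e^{iθ₃}=r₄ω₄e^{iθ₄}.
Eliminating the other unknown: ω₄ = r₂ω₂ sin(θ₂−θ₃) / [r₄ sin(θ₄−θ₃)].
Numerator sine = +0.72417; denominator sine = -0.92050.
Result = 0.0451·2.409·(+0.72417) / (0.0757·(-0.92050)) = -1.1289 rad/s; magnitude 1.1289 rad/s.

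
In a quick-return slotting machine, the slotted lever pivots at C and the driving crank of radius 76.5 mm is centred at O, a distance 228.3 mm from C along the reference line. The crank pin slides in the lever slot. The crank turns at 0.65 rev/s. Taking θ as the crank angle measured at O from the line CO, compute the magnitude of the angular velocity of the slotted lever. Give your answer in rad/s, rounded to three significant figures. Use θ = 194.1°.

ω = 4.084 rad/s (from 0.65 rev/s).
Crank pin A relative to C: A = (d + r cosθ, r sinθ); lever angle φ = atan2(r sinθ, d + r cosθ).
Differentiating tanφ: φ̇ = rω(d cosθ + r)/(d² + r² + 2dr cosθ).
d² + r² + 2dr cosθ = |CA|² = 0.0240956 m²;  d cosθ + r = -0.14492 m.
|ω_lever| = |0.0765·4.084·-0.14492| / 0.0240956 = 1.8791 rad/s.

1.88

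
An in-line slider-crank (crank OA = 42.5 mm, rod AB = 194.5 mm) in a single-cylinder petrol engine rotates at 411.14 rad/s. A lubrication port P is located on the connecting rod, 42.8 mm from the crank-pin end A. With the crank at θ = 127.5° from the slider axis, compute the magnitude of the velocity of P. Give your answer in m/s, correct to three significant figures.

15.8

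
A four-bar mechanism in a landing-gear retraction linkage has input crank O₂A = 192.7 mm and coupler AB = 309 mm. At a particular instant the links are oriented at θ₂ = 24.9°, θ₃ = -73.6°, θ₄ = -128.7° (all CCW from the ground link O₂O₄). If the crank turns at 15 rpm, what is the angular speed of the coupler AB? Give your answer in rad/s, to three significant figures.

0.531

ω₂ = 1.571 rad/s (from 15 rpm).
Differentiating the loop-closure r₂e^{iθ₂}+r₃e^{iθ₃}=r₁+r₄e^{iθ₄} gives r₂ω₂e^{iθ₂}+r₃ω₃e^{iθ₃}=r₄ω₄e^{iθ₄}.
Eliminating the other unknown: ω₃ = r₂ω₂ sin(θ₄−θ₂) / [r₃ sin(θ₃−θ₄)].
Numerator sine = -0.44464; denominator sine = +0.82015.
Result = 0.1927·1.571·(-0.44464) / (0.309·(+0.82015)) = -0.53107 rad/s; magnitude 0.53107 rad/s.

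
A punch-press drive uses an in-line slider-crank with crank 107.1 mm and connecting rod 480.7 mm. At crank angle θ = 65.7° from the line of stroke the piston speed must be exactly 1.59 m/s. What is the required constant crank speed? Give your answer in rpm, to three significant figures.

For an in-line slider-crank, |v_piston| = rω|sinθ|·[1 + r cosθ/√(L² − r² sin²θ)].
With r = 0.1071 m, L = 0.4807 m, θ = 65.7°: the bracketed kinematic factor |dx/dθ| = 0.10675 m.
ω = v/|dx/dθ| = 1.59/0.10675 = 14.894 rad/s.
N = 60ω/(2π) = 142.23 rpm.

142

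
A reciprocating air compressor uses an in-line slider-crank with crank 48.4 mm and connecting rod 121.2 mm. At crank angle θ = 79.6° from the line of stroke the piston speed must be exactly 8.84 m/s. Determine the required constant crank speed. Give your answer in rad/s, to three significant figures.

172

For an in-line slider-crank, |v_piston| = rω|sinθ|·[1 + r cosθ/√(L² − r² sin²θ)].
With r = 0.0484 m, L = 0.1212 m, θ = 79.6°: the bracketed kinematic factor |dx/dθ| = 0.051337 m.
ω = v/|dx/dθ| = 8.84/0.051337 = 172.2 rad/s.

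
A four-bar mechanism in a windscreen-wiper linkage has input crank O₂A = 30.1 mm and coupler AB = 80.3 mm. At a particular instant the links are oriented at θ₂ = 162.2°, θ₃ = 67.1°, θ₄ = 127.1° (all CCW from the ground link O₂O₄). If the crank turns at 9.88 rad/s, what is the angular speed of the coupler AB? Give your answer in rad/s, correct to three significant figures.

2.46

ω₂ = 9.88 rad/s
Differentiating the loop-closure r₂e^{iθ₂}+r₃e^{iθ₃}=r₁+r₄e^{iθ₄} gives r₂ω₂e^{iθ₂}+r₃ω₃e^{iθ₃}=r₄ω₄e^{iθ₄}.
Eliminating the other unknown: ω₃ = r₂ω₂ sin(θ₄−θ₂) / [r₃ sin(θ₃−θ₄)].
Numerator sine = -0.57501; denominator sine = -0.86603.
Result = 0.0301·9.88·(-0.57501) / (0.0803·(-0.86603)) = +2.4589 rad/s; magnitude 2.4589 rad/s.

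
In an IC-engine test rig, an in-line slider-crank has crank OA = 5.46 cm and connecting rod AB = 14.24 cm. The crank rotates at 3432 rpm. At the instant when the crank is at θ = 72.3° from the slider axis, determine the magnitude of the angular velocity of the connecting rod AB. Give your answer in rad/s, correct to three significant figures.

45.0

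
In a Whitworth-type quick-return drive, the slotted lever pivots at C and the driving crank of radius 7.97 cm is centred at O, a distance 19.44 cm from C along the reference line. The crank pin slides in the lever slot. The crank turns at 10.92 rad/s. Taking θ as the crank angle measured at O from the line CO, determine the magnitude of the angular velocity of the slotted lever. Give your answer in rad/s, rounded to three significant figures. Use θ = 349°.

ω = 10.92 rad/s
Crank pin A relative to C: A = (d + r cosθ, r sinθ); lever angle φ = atan2(r sinθ, d + r cosθ).
Differentiating tanφ: φ̇ = rω(d cosθ + r)/(d² + r² + 2dr cosθ).
d² + r² + 2dr cosθ = |CA|² = 0.0745615 m²;  d cosθ + r = +0.27053 m.
|ω_lever| = |0.0797·10.92·+0.27053| / 0.0745615 = 3.1578 rad/s.

3.16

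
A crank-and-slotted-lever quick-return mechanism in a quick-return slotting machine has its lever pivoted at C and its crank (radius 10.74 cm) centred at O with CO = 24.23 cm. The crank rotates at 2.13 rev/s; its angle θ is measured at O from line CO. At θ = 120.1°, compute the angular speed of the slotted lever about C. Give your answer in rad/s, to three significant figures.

ω = 13.38 rad/s (from 2.13 rev/s).
Crank pin A relative to C: A = (d + r cosθ, r sinθ); lever angle φ = atan2(r sinθ, d + r cosθ).
Differentiating tanφ: φ̇ = rω(d cosθ + r)/(d² + r² + 2dr cosθ).
d² + r² + 2dr cosθ = |CA|² = 0.0441424 m²;  d cosθ + r = -0.014116 m.
|ω_lever| = |0.1074·13.38·-0.014116| / 0.0441424 = 0.45964 rad/s.

0.460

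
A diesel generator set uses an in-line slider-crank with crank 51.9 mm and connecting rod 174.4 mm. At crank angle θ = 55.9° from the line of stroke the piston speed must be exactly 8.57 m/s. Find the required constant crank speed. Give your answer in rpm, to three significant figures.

For an in-line slider-crank, |v_piston| = rω|sinθ|·[1 + r cosθ/√(L² − r² sin²θ)].
With r = 0.0519 m, L = 0.1744 m, θ = 55.9°: the bracketed kinematic factor |dx/dθ| = 0.050375 m.
ω = v/|dx/dθ| = 8.57/0.050375 = 170.13 rad/s.
N = 60ω/(2π) = 1624.6 rpm.

1620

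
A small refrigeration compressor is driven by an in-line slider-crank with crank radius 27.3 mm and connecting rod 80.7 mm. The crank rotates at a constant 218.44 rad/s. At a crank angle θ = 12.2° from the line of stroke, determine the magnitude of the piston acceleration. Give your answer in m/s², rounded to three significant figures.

1680

ω = 218.4 rad/s
x(θ) = r cosθ + √(L² − r² sin²θ); with ω constant, a = ω²·d²x/dθ².
d²x/dθ² = −r cosθ − r²(cos2θ)/√u − r⁴ sin²2θ/(4u^{3/2}),  u = L² − r² sin²θ = 0.00647921 m².
Substituting r = 0.0273 m, L = 0.0807 m, θ = 12.2°: d²x/dθ² = -0.035161 m.
a = ω²·d²x/dθ² = (218.4)²·(-0.035161) = -1677.7 m/s²;  |a| = 1677.7 m/s².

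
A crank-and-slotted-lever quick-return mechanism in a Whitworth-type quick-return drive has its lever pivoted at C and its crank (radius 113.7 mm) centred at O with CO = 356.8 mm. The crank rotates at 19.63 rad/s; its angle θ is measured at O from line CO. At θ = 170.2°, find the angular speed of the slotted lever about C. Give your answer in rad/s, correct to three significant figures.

ω = 19.63 rad/s
Crank pin A relative to C: A = (d + r cosθ, r sinθ); lever angle φ = atan2(r sinθ, d + r cosθ).
Differentiating tanφ: φ̇ = rω(d cosθ + r)/(d² + r² + 2dr cosθ).
d² + r² + 2dr cosθ = |CA|² = 0.0602816 m²;  d cosθ + r = -0.23789 m.
|ω_lever| = |0.1137·19.63·-0.23789| / 0.0602816 = 8.808 rad/s.

8.81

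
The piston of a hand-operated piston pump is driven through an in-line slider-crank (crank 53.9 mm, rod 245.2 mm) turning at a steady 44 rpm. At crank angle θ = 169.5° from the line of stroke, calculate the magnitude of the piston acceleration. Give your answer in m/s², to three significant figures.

ω = 2π·44/60 = 4.608 rad/s
x(θ) = r cosθ + √(L² − r² sin²θ); with ω constant, a = ω²·d²x/dθ².
d²x/dθ² = −r cosθ − r²(cos2θ)/√u − r⁴ sin²2θ/(4u^{3/2}),  u = L² − r² sin²θ = 0.0600266 m².
Substituting r = 0.0539 m, L = 0.2452 m, θ = 169.5°: d²x/dθ² = +0.041909 m.
a = ω²·d²x/dθ² = (4.608)²·(+0.041909) = +0.88975 m/s²;  |a| = 0.88975 m/s².

0.890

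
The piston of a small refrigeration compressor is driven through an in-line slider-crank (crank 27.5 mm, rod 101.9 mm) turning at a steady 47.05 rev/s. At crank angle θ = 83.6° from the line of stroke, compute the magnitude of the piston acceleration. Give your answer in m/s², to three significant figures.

388

ω = 2π·47.1 = 295.6 rad/s
x(θ) = r cosθ + √(L² − r² sin²θ); with ω constant, a = ω²·d²x/dθ².
d²x/dθ² = −r cosθ − r²(cos2θ)/√u − r⁴ sin²2θ/(4u^{3/2}),  u = L² − r² sin²θ = 0.00963676 m².
Substituting r = 0.0275 m, L = 0.1019 m, θ = 83.6°: d²x/dθ² = +0.0044395 m.
a = ω²·d²x/dθ² = (295.6)²·(+0.0044395) = +387.98 m/s²;  |a| = 387.98 m/s².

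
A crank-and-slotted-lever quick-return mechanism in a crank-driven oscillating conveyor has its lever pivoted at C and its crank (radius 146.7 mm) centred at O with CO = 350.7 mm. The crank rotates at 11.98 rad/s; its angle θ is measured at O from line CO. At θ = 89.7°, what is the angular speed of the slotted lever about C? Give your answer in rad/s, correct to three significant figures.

1.80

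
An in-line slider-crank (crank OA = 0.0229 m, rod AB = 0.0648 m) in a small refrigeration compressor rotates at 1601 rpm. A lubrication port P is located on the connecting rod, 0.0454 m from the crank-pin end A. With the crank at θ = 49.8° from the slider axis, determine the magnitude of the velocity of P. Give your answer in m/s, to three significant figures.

ω = 167.7 rad/s.  Crank-pin speed |V_A| = rω = 3.8393 m/s, perpendicular to OA.
Rod angle: sinφ = −(r/L) sinθ ⇒ φ = -15.660°; ω_rod = −rω cosθ/√(L²−r²sin²θ) = -39.717 rad/s.
V_P = V_A + ω_rod × AP, with AP = 0.0454 m along the rod.
Components: V_Px = −rω sinθ − a·ω_rod·sinφ = -3.4192 m/s;  V_Py = rω cosθ + a·ω_rod·cosφ = +0.74191 m/s.
|V_P| = √(V_Px² + V_Py²) = 3.4987 m/s.

3.50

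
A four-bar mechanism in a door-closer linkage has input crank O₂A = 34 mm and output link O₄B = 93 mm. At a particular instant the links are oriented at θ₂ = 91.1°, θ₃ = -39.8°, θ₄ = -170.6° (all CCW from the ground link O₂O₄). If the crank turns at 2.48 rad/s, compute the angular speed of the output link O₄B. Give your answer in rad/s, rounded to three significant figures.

0.905

ω₂ = 2.48 rad/s
Differentiating the loop-closure r₂e^{iθ₂}+r₃e^{iθ₃}=r₁+r₄e^{iθ₄} gives r₂ω₂e^{iθ₂}+r₃ω₃e^{iθ₃}=r₄ω₄e^{iθ₄}.
Eliminating the other unknown: ω₄ = r₂ω₂ sin(θ₂−θ₃) / [r₄ sin(θ₄−θ₃)].
Numerator sine = +0.75585; denominator sine = -0.75700.
Result = 0.034·2.48·(+0.75585) / (0.093·(-0.75700)) = -0.9053 rad/s; magnitude 0.9053 rad/s.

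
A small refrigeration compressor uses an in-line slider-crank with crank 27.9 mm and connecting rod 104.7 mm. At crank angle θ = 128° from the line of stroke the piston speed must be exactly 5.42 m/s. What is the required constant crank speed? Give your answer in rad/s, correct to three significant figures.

For an in-line slider-crank, |v_piston| = rω|sinθ|·[1 + r cosθ/√(L² − r² sin²θ)].
With r = 0.0279 m, L = 0.1047 m, θ = 128°: the bracketed kinematic factor |dx/dθ| = 0.018296 m.
ω = v/|dx/dθ| = 5.42/0.018296 = 296.23 rad/s.

296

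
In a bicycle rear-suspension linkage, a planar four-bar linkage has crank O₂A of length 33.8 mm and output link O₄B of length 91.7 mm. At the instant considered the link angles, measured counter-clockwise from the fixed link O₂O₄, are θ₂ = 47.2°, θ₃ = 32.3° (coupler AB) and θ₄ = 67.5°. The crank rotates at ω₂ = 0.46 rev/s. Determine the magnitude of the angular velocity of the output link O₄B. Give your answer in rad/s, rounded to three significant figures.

0.475

ω₂ = 2.89 rad/s (from 0.46 rev/s).
Differentiating the loop-closure r₂e^{iθ₂}+r₃e^{iθ₃}=r₁+r₄e^{iθ₄} gives r₂ω₂e^{iθ₂}+r₃ω₃e^{iθ₃}=r₄ω₄e^{iθ₄}.
Eliminating the other unknown: ω₄ = r₂ω₂ sin(θ₂−θ₃) / [r₄ sin(θ₄−θ₃)].
Numerator sine = +0.25713; denominator sine = +0.57643.
Result = 0.0338·2.89·(+0.25713) / (0.0917·(+0.57643)) = +0.47522 rad/s; magnitude 0.47522 rad/s.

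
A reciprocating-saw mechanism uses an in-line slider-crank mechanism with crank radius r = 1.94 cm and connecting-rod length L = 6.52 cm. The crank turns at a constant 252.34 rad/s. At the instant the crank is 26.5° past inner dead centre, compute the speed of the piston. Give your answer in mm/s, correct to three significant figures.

2770

ω = 252.3 rad/s
For an in-line slider-crank, x = r cosθ + √(L² − r² sin²θ), so v = −rω sinθ·[1 + r cosθ/√(L² − r² sin²θ)].
With r = 0.0194 m, L = 0.0652 m, θ = 26.5°: √(L² − r² sin²θ) = 0.064623 m.
v = −0.0194·252.3·0.44620·[1 + 0.0194·0.89493/0.064623] = -2.7712 m/s.
|v| = 2.7712 m/s = 2771.2 mm/s.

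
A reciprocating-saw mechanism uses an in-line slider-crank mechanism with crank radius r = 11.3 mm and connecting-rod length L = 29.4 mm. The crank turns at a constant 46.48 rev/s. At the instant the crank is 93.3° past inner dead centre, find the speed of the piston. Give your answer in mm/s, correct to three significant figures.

3220

ω = 2π·46.5 = 292 rad/s
For an in-line slider-crank, x = r cosθ + √(L² − r² sin²θ), so v = −rω sinθ·[1 + r cosθ/√(L² − r² sin²θ)].
With r = 0.0113 m, L = 0.0294 m, θ = 93.3°: √(L² − r² sin²θ) = 0.027149 m.
v = −0.0113·292·0.99834·[1 + 0.0113·-0.05756/0.027149] = -3.2157 m/s.
|v| = 3.2157 m/s = 3215.7 mm/s.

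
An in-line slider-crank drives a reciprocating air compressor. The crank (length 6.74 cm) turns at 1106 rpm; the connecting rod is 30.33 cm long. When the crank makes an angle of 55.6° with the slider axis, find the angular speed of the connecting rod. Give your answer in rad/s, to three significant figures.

14.8

ω = 115.8 rad/s (converted from 1106 rpm).
The rod makes angle φ with the slider axis where L sinφ = r sinθ; differentiating, L cosφ·φ̇ = r ω cosθ.
L cosφ = √(L² − r² sin²θ) = 0.29816 m.
|ω_rod| = r ω |cosθ| / √(L² − r² sin²θ) = 0.0674·115.8·0.56497/0.29816 = 14.792 rad/s.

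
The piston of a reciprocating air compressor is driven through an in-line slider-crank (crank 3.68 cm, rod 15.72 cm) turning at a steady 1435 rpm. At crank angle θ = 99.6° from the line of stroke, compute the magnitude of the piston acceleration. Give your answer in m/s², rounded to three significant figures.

327

ω = 2π·1435/60 = 150.3 rad/s
x(θ) = r cosθ + √(L² − r² sin²θ); with ω constant, a = ω²·d²x/dθ².
d²x/dθ² = −r cosθ − r²(cos2θ)/√u − r⁴ sin²2θ/(4u^{3/2}),  u = L² − r² sin²θ = 0.0233953 m².
Substituting r = 0.0368 m, L = 0.1572 m, θ = 99.6°: d²x/dθ² = +0.014485 m.
a = ω²·d²x/dθ² = (150.3)²·(+0.014485) = +327.09 m/s²;  |a| = 327.09 m/s².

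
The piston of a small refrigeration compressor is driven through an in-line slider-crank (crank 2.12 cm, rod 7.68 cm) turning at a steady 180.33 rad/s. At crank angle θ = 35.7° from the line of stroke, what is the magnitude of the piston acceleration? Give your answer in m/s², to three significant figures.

ω = 180.3 rad/s
x(θ) = r cosθ + √(L² − r² sin²θ); with ω constant, a = ω²·d²x/dθ².
d²x/dθ² = −r cosθ − r²(cos2θ)/√u − r⁴ sin²2θ/(4u^{3/2}),  u = L² − r² sin²θ = 0.0057452 m².
Substituting r = 0.0212 m, L = 0.0768 m, θ = 35.7°: d²x/dθ² = -0.019212 m.
a = ω²·d²x/dθ² = (180.3)²·(-0.019212) = -624.74 m/s²;  |a| = 624.74 m/s².

625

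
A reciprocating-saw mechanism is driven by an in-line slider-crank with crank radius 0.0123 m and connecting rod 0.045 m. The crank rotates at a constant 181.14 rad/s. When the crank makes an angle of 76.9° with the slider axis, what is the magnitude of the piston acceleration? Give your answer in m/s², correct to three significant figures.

10.8

ω = 181.1 rad/s
x(θ) = r cosθ + √(L² − r² sin²θ); with ω constant, a = ω²·d²x/dθ².
d²x/dθ² = −r cosθ − r²(cos2θ)/√u − r⁴ sin²2θ/(4u^{3/2}),  u = L² − r² sin²θ = 0.00188148 m².
Substituting r = 0.0123 m, L = 0.045 m, θ = 76.9°: d²x/dθ² = +0.00032804 m.
a = ω²·d²x/dθ² = (181.1)²·(+0.00032804) = +10.764 m/s²;  |a| = 10.764 m/s².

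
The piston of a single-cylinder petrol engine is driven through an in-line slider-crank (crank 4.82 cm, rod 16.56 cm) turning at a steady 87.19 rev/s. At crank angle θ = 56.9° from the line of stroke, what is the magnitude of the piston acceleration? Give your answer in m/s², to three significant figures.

6230

ω = 2π·87.2 = 547.8 rad/s
x(θ) = r cosθ + √(L² − r² sin²θ); with ω constant, a = ω²·d²x/dθ².
d²x/dθ² = −r cosθ − r²(cos2θ)/√u − r⁴ sin²2θ/(4u^{3/2}),  u = L² − r² sin²θ = 0.025793 m².
Substituting r = 0.0482 m, L = 0.1656 m, θ = 56.9°: d²x/dθ² = -0.020757 m.
a = ω²·d²x/dθ² = (547.8)²·(-0.020757) = -6229.6 m/s²;  |a| = 6229.6 m/s².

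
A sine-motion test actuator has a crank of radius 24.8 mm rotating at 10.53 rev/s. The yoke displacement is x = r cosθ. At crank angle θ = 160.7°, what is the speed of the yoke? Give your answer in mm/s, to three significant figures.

ω = 66.16 rad/s (from 10.53 rev/s).
x = r cosθ ⇒ ẋ = −rω sinθ.
|v| = rω|sinθ| = 0.0248·66.16·|sin 160.7°| = 0.54231 m/s = 542.31 mm/s.

542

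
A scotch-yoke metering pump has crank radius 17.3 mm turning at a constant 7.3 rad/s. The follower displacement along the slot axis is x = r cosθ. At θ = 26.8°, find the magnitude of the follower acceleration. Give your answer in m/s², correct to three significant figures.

ω = 7.3 rad/s
x = r cosθ ⇒ ẍ = −rω² cosθ (ω constant).
|a| = rω²|cosθ| = 0.0173·(7.3)²·|cos 26.8°| = 0.82289 m/s².

0.823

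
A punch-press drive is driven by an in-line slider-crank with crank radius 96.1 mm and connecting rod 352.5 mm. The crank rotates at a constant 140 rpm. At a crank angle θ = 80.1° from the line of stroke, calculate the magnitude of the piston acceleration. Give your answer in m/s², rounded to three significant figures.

ω = 2π·140/60 = 14.66 rad/s
x(θ) = r cosθ + √(L² − r² sin²θ); with ω constant, a = ω²·d²x/dθ².
d²x/dθ² = −r cosθ − r²(cos2θ)/√u − r⁴ sin²2θ/(4u^{3/2}),  u = L² − r² sin²θ = 0.115294 m².
Substituting r = 0.0961 m, L = 0.3525 m, θ = 80.1°: d²x/dθ² = +0.0090056 m.
a = ω²·d²x/dθ² = (14.66)²·(+0.0090056) = +1.9356 m/s²;  |a| = 1.9356 m/s².

1.94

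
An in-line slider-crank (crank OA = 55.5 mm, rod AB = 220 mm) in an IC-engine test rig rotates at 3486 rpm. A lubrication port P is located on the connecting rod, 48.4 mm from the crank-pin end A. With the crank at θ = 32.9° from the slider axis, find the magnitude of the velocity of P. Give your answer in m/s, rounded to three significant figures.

17.6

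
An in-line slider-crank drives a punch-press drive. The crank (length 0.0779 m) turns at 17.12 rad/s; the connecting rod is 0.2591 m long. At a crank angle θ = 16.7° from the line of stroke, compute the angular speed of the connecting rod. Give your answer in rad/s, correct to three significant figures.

ω = 17.12 rad/s
The rod makes angle φ with the slider axis where L sinφ = r sinθ; differentiating, L cosφ·φ̇ = r ω cosθ.
L cosφ = √(L² − r² sin²θ) = 0.25813 m.
|ω_rod| = r ω |cosθ| / √(L² − r² sin²θ) = 0.0779·17.12·0.95782/0.25813 = 4.9486 rad/s.

4.95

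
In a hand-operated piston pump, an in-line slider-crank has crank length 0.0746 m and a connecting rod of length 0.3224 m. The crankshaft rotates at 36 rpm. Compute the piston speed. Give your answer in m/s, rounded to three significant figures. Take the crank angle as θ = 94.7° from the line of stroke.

ω = 2π·36/60 = 3.77 rad/s
For an in-line slider-crank, x = r cosθ + √(L² − r² sin²θ), so v = −rω sinθ·[1 + r cosθ/√(L² − r² sin²θ)].
With r = 0.0746 m, L = 0.3224 m, θ = 94.7°: √(L² − r² sin²θ) = 0.31371 m.
v = −0.0746·3.77·0.99664·[1 + 0.0746·-0.08194/0.31371] = -0.27483 m/s.
|v| = 0.27483 m/s.

0.275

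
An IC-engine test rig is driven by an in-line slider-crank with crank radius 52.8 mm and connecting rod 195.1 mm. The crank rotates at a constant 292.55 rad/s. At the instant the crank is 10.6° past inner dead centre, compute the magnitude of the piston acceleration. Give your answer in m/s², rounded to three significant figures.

ω = 292.6 rad/s
x(θ) = r cosθ + √(L² − r² sin²θ); with ω constant, a = ω²·d²x/dθ².
d²x/dθ² = −r cosθ − r²(cos2θ)/√u − r⁴ sin²2θ/(4u^{3/2}),  u = L² − r² sin²θ = 0.0379697 m².
Substituting r = 0.0528 m, L = 0.1951 m, θ = 10.6°: d²x/dθ² = -0.065272 m.
a = ω²·d²x/dθ² = (292.6)²·(-0.065272) = -5586.3 m/s²;  |a| = 5586.3 m/s².

5590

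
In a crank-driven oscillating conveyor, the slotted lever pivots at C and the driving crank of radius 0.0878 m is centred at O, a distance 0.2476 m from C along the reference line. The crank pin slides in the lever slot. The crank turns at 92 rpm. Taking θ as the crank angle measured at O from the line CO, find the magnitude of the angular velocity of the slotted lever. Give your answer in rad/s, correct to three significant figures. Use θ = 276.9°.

1.34

ω = 9.634 rad/s (from 92 rpm).
Crank pin A relative to C: A = (d + r cosθ, r sinθ); lever angle φ = atan2(r sinθ, d + r cosθ).
Differentiating tanφ: φ̇ = rω(d cosθ + r)/(d² + r² + 2dr cosθ).
d² + r² + 2dr cosθ = |CA|² = 0.074238 m²;  d cosθ + r = +0.11755 m.
|ω_lever| = |0.0878·9.634·+0.11755| / 0.074238 = 1.3393 rad/s.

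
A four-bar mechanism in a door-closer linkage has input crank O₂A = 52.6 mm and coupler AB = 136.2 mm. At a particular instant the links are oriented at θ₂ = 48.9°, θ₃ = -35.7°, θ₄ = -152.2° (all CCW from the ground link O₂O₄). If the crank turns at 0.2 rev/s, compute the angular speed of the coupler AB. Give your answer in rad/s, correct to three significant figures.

ω₂ = 1.257 rad/s (from 0.2 rev/s).
Differentiating the loop-closure r₂e^{iθ₂}+r₃e^{iθ₃}=r₁+r₄e^{iθ₄} gives r₂ω₂e^{iθ₂}+r₃ω₃e^{iθ₃}=r₄ω₄e^{iθ₄}.
Eliminating the other unknown: ω₃ = r₂ω₂ sin(θ₄−θ₂) / [r₃ sin(θ₃−θ₄)].
Numerator sine = +0.36000; denominator sine = +0.89493.
Result = 0.0526·1.257·(+0.36000) / (0.1362·(+0.89493)) = +0.19522 rad/s; magnitude 0.19522 rad/s.

0.195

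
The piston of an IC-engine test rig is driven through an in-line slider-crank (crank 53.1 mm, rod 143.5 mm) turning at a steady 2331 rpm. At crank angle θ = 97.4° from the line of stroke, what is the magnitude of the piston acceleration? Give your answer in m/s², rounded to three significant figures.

1620

ω = 2π·2331/60 = 244.1 rad/s
x(θ) = r cosθ + √(L² − r² sin²θ); with ω constant, a = ω²·d²x/dθ².
d²x/dθ² = −r cosθ − r²(cos2θ)/√u − r⁴ sin²2θ/(4u^{3/2}),  u = L² − r² sin²θ = 0.0178194 m².
Substituting r = 0.0531 m, L = 0.1435 m, θ = 97.4°: d²x/dθ² = +0.027206 m.
a = ω²·d²x/dθ² = (244.1)²·(+0.027206) = +1621.1 m/s²;  |a| = 1621.1 m/s².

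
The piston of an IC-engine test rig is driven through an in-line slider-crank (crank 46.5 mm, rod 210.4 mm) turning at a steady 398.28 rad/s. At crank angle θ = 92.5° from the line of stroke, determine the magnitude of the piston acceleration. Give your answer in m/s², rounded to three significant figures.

1990

ω = 398.3 rad/s
x(θ) = r cosθ + √(L² − r² sin²θ); with ω constant, a = ω²·d²x/dθ².
d²x/dθ² = −r cosθ − r²(cos2θ)/√u − r⁴ sin²2θ/(4u^{3/2}),  u = L² − r² sin²θ = 0.04211 m².
Substituting r = 0.0465 m, L = 0.2104 m, θ = 92.5°: d²x/dθ² = +0.012524 m.
a = ω²·d²x/dθ² = (398.3)²·(+0.012524) = +1986.7 m/s²;  |a| = 1986.7 m/s².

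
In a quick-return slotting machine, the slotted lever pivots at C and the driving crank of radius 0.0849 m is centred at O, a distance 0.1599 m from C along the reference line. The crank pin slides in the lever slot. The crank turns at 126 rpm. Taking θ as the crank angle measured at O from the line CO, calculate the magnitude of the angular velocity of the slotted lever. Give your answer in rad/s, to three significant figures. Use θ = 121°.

ω = 13.19 rad/s (from 126 rpm).
Crank pin A relative to C: A = (d + r cosθ, r sinθ); lever angle φ = atan2(r sinθ, d + r cosθ).
Differentiating tanφ: φ̇ = rω(d cosθ + r)/(d² + r² + 2dr cosθ).
d² + r² + 2dr cosθ = |CA|² = 0.0187922 m²;  d cosθ + r = +0.0025454 m.
|ω_lever| = |0.0849·13.19·+0.0025454| / 0.0187922 = 0.15174 rad/s.

0.152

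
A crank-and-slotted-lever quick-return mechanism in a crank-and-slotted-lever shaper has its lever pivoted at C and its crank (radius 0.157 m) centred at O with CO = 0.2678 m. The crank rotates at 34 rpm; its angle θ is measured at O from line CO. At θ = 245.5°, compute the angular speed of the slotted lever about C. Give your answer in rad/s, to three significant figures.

ω = 3.56 rad/s (from 34 rpm).
Crank pin A relative to C: A = (d + r cosθ, r sinθ); lever angle φ = atan2(r sinθ, d + r cosθ).
Differentiating tanφ: φ̇ = rω(d cosθ + r)/(d² + r² + 2dr cosθ).
d² + r² + 2dr cosθ = |CA|² = 0.0614946 m²;  d cosθ + r = +0.045945 m.
|ω_lever| = |0.157·3.56·+0.045945| / 0.0614946 = 0.41765 rad/s.

0.418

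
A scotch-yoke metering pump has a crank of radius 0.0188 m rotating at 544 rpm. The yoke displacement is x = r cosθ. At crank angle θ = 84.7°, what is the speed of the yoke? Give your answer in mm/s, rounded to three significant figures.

1070

ω = 56.97 rad/s (from 544 rpm).
x = r cosθ ⇒ ẋ = −rω sinθ.
|v| = rω|sinθ| = 0.0188·56.97·|sin 84.7°| = 1.0664 m/s = 1066.4 mm/s.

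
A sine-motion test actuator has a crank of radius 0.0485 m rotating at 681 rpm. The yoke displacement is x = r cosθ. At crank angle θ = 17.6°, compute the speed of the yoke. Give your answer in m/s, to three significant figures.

ω = 71.31 rad/s (from 681 rpm).
x = r cosθ ⇒ ẋ = −rω sinθ.
|v| = rω|sinθ| = 0.0485·71.31·|sin 17.6°| = 1.0458 m/s.

1.05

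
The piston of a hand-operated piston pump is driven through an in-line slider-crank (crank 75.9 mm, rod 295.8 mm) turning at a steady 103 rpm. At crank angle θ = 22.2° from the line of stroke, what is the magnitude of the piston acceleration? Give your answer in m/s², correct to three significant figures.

ω = 2π·103/60 = 10.79 rad/s
x(θ) = r cosθ + √(L² − r² sin²θ); with ω constant, a = ω²·d²x/dθ².
d²x/dθ² = −r cosθ − r²(cos2θ)/√u − r⁴ sin²2θ/(4u^{3/2}),  u = L² − r² sin²θ = 0.0866752 m².
Substituting r = 0.0759 m, L = 0.2958 m, θ = 22.2°: d²x/dθ² = -0.084413 m.
a = ω²·d²x/dθ² = (10.79)²·(-0.084413) = -9.8207 m/s²;  |a| = 9.8207 m/s².

9.82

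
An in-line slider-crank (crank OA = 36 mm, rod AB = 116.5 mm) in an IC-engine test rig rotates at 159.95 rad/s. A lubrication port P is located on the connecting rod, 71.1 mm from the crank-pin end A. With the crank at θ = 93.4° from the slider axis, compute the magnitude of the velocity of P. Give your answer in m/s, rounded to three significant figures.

5.68

ω = 159.9 rad/s.  Crank-pin speed |V_A| = rω = 5.7582 m/s, perpendicular to OA.
Rod angle: sinφ = −(r/L) sinθ ⇒ φ = -17.967°; ω_rod = −rω cosθ/√(L²−r²sin²θ) = +3.0816 rad/s.
V_P = V_A + ω_rod × AP, with AP = 0.0711 m along the rod.
Components: V_Px = −rω sinθ − a·ω_rod·sinφ = -5.6805 m/s;  V_Py = rω cosθ + a·ω_rod·cosφ = -0.13308 m/s.
|V_P| = √(V_Px² + V_Py²) = 5.682 m/s.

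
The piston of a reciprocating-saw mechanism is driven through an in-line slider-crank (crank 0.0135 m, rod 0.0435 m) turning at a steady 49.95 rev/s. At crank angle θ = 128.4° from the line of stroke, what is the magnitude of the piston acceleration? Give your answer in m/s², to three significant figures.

ω = 2π·50 = 313.8 rad/s
x(θ) = r cosθ + √(L² − r² sin²θ); with ω constant, a = ω²·d²x/dθ².
d²x/dθ² = −r cosθ − r²(cos2θ)/√u − r⁴ sin²2θ/(4u^{3/2}),  u = L² − r² sin²θ = 0.00178032 m².
Substituting r = 0.0135 m, L = 0.0435 m, θ = 128.4°: d²x/dθ² = +0.009267 m.
a = ω²·d²x/dθ² = (313.8)²·(+0.009267) = +912.79 m/s²;  |a| = 912.79 m/s².

913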